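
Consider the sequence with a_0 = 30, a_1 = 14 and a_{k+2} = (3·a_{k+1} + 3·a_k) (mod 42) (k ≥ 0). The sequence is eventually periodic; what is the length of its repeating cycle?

42

Listing terms: a_0 = 30, a_1 = 14, a_2 = 6, a_3 = 18, a_4 = 30, a_5 = 18, a_6 = 18, a_7 = 24, a_8 = 0, a_9 = 30, a_{10} = 6, a_{11} = 24, a_{12} = 6, a_{13} = 6, a_{14} = 36, a_{15} = 0, a_{16} = 24, a_{17} = 30, a_{18} = 36, a_{19} = 30, a_{20} = 30, a_{21} = 12, a_{22} = 0, a_{23} = 36, a_{24} = 24, a_{25} = 12, a_{26} = 24, a_{27} = 24, a_{28} = 18, a_{29} = 0, a_{30} = 12, a_{31} = 36, a_{32} = 18, a_{33} = 36, a_{34} = 36, a_{35} = 6, a_{36} = 0, a_{37} = 18, a_{38} = 12, a_{39} = 6, a_{40} = 12, a_{41} = 12, a_{42} = 30, a_{43} = 0, a_{44} = 6, a_{45} = 18.
Since (a_{44}, a_{45}) = (a_2, a_3) = (6, 18) (two consecutive terms determine the rest), the sequence is eventually periodic: after a pre-period of length 2 it cycles with period 42.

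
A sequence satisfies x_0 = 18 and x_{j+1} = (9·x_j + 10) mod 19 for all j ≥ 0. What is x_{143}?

3

We have x_0 = 18; x_1 = 1; x_2 = 0; x_3 = 10; x_4 = 5; x_5 = 17; x_6 = 11; x_7 = 14; x_8 = 3; x_9 = 18.
The sequence repeats with period 9.
(143 - 0) mod 9 = 8, so x_{143} = x_8 = 3.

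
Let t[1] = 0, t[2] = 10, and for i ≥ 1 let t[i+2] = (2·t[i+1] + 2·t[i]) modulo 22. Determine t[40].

We have t[1] = 0, t[2] = 10, t[3] = 20, t[4] = 16, t[5] = 6, t[6] = 0, t[7] = 12, t[8] = 2, t[9] = 6, t[10] = 16, t[11] = 0, t[12] = 10.
Since (t[11], t[12]) = (t[1], t[2]) = (0, 10) (two consecutive terms determine the rest), the sequence is periodic with period 10.
So t[40] = t[1 + ((40-1) mod 10)] = t[10] = 16.

16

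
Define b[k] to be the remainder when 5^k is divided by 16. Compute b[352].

1

We have b[1] = 5, b[2] = 9, b[3] = 13, b[4] = 1, b[5] = 5.
The sequence repeats with period 4.
(352 - 1) mod 4 = 3, so b[352] = b[4] = 1.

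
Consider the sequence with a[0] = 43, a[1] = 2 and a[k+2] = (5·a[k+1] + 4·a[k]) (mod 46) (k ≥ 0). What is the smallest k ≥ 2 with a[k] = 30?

Listing terms: a[0] = 43, a[1] = 2, a[2] = 44, a[3] = 44, a[4] = 28, a[5] = 40, a[6] = 36, a[7] = 18, a[8] = 4, a[9] = 0, a[10] = 16, a[11] = 34, a[12] = 4, a[13] = 18, a[14] = 14, a[15] = 4, a[16] = 30, a[17] = 28, a[18] = 30, a[19] = 32, a[20] = 4, a[21] = 10, a[22] = 20, a[23] = 2, a[24] = 44.
Since (a[23], a[24]) = (a[1], a[2]) = (2, 44) (two consecutive terms determine the rest), the sequence is eventually periodic: after a pre-period of length 1 it cycles with period 22.
The value 30 first appears (with k ≥ 2) at a[16].

16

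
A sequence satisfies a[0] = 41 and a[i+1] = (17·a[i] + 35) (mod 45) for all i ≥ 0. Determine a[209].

12

Computing terms: a[0] = 41, a[1] = 12, a[2] = 14, a[3] = 3, a[4] = 41.
Since a[4] = a[0] = 41, the sequence is periodic with period 4.
So a[209] = a[0 + ((209-0) mod 4)] = a[1] = 12.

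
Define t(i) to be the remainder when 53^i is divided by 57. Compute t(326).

16

Computing terms: t(0) = 1, t(1) = 53, t(2) = 16, t(3) = 50, t(4) = 28, t(5) = 2, t(6) = 49, t(7) = 32, t(8) = 43, t(9) = 56, t(10) = 4, t(11) = 41, t(12) = 7, t(13) = 29, t(14) = 55, t(15) = 8, t(16) = 25, t(17) = 14, t(18) = 1.
Since t(18) = t(0) = 1, the sequence is periodic with period 18.
So t(326) = t(0 + ((326-0) mod 18)) = t(2) = 16.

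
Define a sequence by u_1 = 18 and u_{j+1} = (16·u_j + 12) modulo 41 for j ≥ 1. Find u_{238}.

Listing terms: u_1 = 18; u_2 = 13; u_3 = 15; u_4 = 6; u_5 = 26; u_6 = 18.
Since u_6 = u_1 = 18, the sequence is periodic with period 5.
So u_{238} = u_{1 + ((238-1) mod 5)} = u_3 = 15.

15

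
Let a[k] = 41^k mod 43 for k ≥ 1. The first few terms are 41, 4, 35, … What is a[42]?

1

a[1] = 41; a[2] = 4; a[3] = 35; a[4] = 16; a[5] = 11; a[6] = 21; a[7] = 1; a[8] = 41.
The sequence repeats with period 7.
So a[42] = a[1 + ((42-1) mod 7)] = a[7] = 1.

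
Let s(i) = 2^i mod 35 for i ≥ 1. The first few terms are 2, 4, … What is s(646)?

9

s(1) = 2; s(2) = 4; s(3) = 8; s(4) = 16; s(5) = 32; s(6) = 29; s(7) = 23; s(8) = 11; s(9) = 22; s(10) = 9; s(11) = 18; s(12) = 1; s(13) = 2.
The sequence repeats with period 12.
So s(646) = s(1 + ((646-1) mod 12)) = s(10) = 9.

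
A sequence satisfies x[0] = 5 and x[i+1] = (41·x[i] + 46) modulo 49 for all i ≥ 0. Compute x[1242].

Listing terms: x[0] = 5, x[1] = 6, x[2] = 47, x[3] = 13, x[4] = 40, x[5] = 20, x[6] = 33, x[7] = 27, x[8] = 26, x[9] = 34, x[10] = 19, x[11] = 41, x[12] = 12, x[13] = 48, x[14] = 5.
Since x[14] = x[0] = 5, the sequence is periodic with period 14.
So x[1242] = x[0 + ((1242-0) mod 14)] = x[10] = 19.

19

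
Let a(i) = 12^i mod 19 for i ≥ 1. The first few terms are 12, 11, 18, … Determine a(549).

18

Computing terms: a(1) = 12; a(2) = 11; a(3) = 18; a(4) = 7; a(5) = 8; a(6) = 1; a(7) = 12.
Since a(7) = a(1) = 12, the sequence is periodic with period 6.
So a(549) = a(1 + ((549-1) mod 6)) = a(3) = 18.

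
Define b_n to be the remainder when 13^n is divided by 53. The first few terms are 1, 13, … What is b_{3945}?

b_0 = 1, b_1 = 13, b_2 = 10, b_3 = 24, b_4 = 47, b_5 = 28, b_6 = 46, b_7 = 15, b_8 = 36, b_9 = 44, b_{10} = 42, b_{11} = 16, b_{12} = 49, b_{13} = 1.
The sequence repeats with period 13.
(3945 - 0) mod 13 = 6, so b_{3945} = b_6 = 46.

46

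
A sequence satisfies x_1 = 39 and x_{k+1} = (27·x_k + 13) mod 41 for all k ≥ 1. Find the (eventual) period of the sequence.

8

Computing terms: x_1 = 39, x_2 = 0, x_3 = 13, x_4 = 36, x_5 = 1, x_6 = 40, x_7 = 27, x_8 = 4, x_9 = 39.
Since x_9 = x_1 = 39, the sequence is periodic with period 8.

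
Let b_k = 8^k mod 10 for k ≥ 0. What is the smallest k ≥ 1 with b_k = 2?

Computing terms: b_0 = 1,  b_1 = 8,  b_2 = 4,  b_3 = 2,  b_4 = 6,  b_5 = 8.
Since b_5 = b_1 = 8, the sequence is eventually periodic: after a pre-period of length 1 it cycles with period 4.
The value 2 first appears (with k ≥ 1) at b_3.

3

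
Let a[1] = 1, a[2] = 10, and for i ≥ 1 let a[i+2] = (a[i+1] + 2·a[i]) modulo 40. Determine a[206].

Listing terms: a[1] = 1; a[2] = 10; a[3] = 12; a[4] = 32; a[5] = 16; a[6] = 0; a[7] = 32; a[8] = 32; a[9] = 16.
Since (a[8], a[9]) = (a[4], a[5]) = (32, 16) (two consecutive terms determine the rest), the sequence is eventually periodic: after a pre-period of length 3 it cycles with period 4.
For i ≥ 4, a[i] depends only on (i - 4) mod 4. (206 - 4) mod 4 = 2, so a[206] = a[6] = 0.

0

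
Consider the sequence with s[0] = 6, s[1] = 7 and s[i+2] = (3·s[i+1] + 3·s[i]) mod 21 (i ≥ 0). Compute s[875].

18

We have s[0] = 6,  s[1] = 7,  s[2] = 18,  s[3] = 12,  s[4] = 6,  s[5] = 12,  s[6] = 12,  s[7] = 9,  s[8] = 0,  s[9] = 6,  s[10] = 18,  s[11] = 9,  s[12] = 18,  s[13] = 18,  s[14] = 3,  s[15] = 0,  s[16] = 9,  s[17] = 6,  s[18] = 3,  s[19] = 6,  s[20] = 6,  s[21] = 15,  s[22] = 0,  s[23] = 3,  s[24] = 9,  s[25] = 15,  s[26] = 9,  s[27] = 9,  s[28] = 12,  s[29] = 0,  s[30] = 15,  s[31] = 3,  s[32] = 12,  s[33] = 3,  s[34] = 3,  s[35] = 18,  s[36] = 0,  s[37] = 12,  s[38] = 15,  s[39] = 18,  s[40] = 15,  s[41] = 15,  s[42] = 6,  s[43] = 0,  s[44] = 18,  s[45] = 12.
Since (s[44], s[45]) = (s[2], s[3]) = (18, 12) (two consecutive terms determine the rest), the sequence is eventually periodic: after a pre-period of length 2 it cycles with period 42.
For i ≥ 2, s[i] depends only on (i - 2) mod 42. (875 - 2) mod 42 = 33, so s[875] = s[35] = 18.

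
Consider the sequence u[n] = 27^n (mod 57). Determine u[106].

Computing terms: u[1] = 27, u[2] = 45, u[3] = 18, u[4] = 30, u[5] = 12, u[6] = 39, u[7] = 27.
Since u[7] = u[1] = 27, the sequence is periodic with period 6.
(106 - 1) mod 6 = 3, so u[106] = u[4] = 30.

30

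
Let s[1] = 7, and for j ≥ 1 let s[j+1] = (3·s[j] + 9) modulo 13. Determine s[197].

4

s[1] = 7; s[2] = 4; s[3] = 8; s[4] = 7.
Since s[4] = s[1] = 7, the sequence is periodic with period 3.
So s[197] = s[1 + ((197-1) mod 3)] = s[2] = 4.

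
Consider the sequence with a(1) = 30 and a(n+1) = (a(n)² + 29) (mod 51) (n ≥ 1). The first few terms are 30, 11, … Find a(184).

38

Listing terms: a(1) = 30,  a(2) = 11,  a(3) = 48,  a(4) = 38,  a(5) = 45,  a(6) = 14,  a(7) = 21,  a(8) = 11.
Since a(8) = a(2) = 11, the sequence is eventually periodic: after a pre-period of length 1 it cycles with period 6.
For n ≥ 2, a(n) depends only on (n - 2) mod 6. (184 - 2) mod 6 = 2, so a(184) = a(4) = 38.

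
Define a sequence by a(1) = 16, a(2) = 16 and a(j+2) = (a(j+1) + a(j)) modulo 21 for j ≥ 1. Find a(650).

19

Computing terms: a(1) = 16, a(2) = 16, a(3) = 11, a(4) = 6, a(5) = 17, a(6) = 2, a(7) = 19, a(8) = 0, a(9) = 19, a(10) = 19, a(11) = 17, a(12) = 15, a(13) = 11, a(14) = 5, a(15) = 16, a(16) = 0, a(17) = 16, a(18) = 16.
Since (a(17), a(18)) = (a(1), a(2)) = (16, 16) (two consecutive terms determine the rest), the sequence is periodic with period 16.
So a(650) = a(1 + ((650-1) mod 16)) = a(10) = 19.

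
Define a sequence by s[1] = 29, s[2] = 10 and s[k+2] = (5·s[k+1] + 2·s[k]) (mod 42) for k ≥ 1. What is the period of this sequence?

48

We have s[1] = 29; s[2] = 10; s[3] = 24; s[4] = 14; s[5] = 34; s[6] = 30; s[7] = 8; s[8] = 16; s[9] = 12; s[10] = 8; s[11] = 22; s[12] = 0; s[13] = 2; s[14] = 10; s[15] = 12; s[16] = 38; s[17] = 4; s[18] = 12; s[19] = 26; s[20] = 28; s[21] = 24; s[22] = 8; s[23] = 4; s[24] = 36; s[25] = 20; s[26] = 4; s[27] = 18; s[28] = 14; s[29] = 22; s[30] = 12; s[31] = 20; s[32] = 40; s[33] = 30; s[34] = 20; s[35] = 34; s[36] = 0; s[37] = 26; s[38] = 4; s[39] = 30; s[40] = 32; s[41] = 10; s[42] = 30; s[43] = 2; s[44] = 28; s[45] = 18; s[46] = 20; s[47] = 10; s[48] = 6; s[49] = 8; s[50] = 10; s[51] = 24.
Since (s[50], s[51]) = (s[2], s[3]) = (10, 24) (two consecutive terms determine the rest), the sequence is eventually periodic: after a pre-period of length 1 it cycles with period 48.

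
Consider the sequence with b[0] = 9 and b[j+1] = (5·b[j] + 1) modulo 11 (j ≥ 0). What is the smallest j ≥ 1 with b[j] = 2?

1

We have b[0] = 9, b[1] = 2, b[2] = 0, b[3] = 1, b[4] = 6, b[5] = 9.
Since b[5] = b[0] = 9, the sequence is periodic with period 5.
The value 2 first appears (with j ≥ 1) at b[1].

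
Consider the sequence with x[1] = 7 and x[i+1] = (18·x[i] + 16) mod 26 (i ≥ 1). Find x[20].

6

We have x[1] = 7,  x[2] = 12,  x[3] = 24,  x[4] = 6,  x[5] = 20,  x[6] = 12.
Since x[6] = x[2] = 12, the sequence is eventually periodic: after a pre-period of length 1 it cycles with period 4.
For i ≥ 2, x[i] depends only on (i - 2) mod 4. (20 - 2) mod 4 = 2, so x[20] = x[4] = 6.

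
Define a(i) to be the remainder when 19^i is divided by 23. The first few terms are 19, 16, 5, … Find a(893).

Computing terms: a(1) = 19; a(2) = 16; a(3) = 5; a(4) = 3; a(5) = 11; a(6) = 2; a(7) = 15; a(8) = 9; a(9) = 10; a(10) = 6; a(11) = 22; a(12) = 4; a(13) = 7; a(14) = 18; a(15) = 20; a(16) = 12; a(17) = 21; a(18) = 8; a(19) = 14; a(20) = 13; a(21) = 17; a(22) = 1; a(23) = 19.
Since a(23) = a(1) = 19, the sequence is periodic with period 22.
(893 - 1) mod 22 = 12, so a(893) = a(13) = 7.

7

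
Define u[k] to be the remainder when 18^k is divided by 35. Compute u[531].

We have u[0] = 1; u[1] = 18; u[2] = 9; u[3] = 22; u[4] = 11; u[5] = 23; u[6] = 29; u[7] = 32; u[8] = 16; u[9] = 8; u[10] = 4; u[11] = 2; u[12] = 1.
Since u[12] = u[0] = 1, the sequence is periodic with period 12.
So u[531] = u[0 + ((531-0) mod 12)] = u[3] = 22.

22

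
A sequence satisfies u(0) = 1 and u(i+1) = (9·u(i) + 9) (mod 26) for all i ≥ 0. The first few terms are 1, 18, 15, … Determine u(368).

We have u(0) = 1,  u(1) = 18,  u(2) = 15,  u(3) = 14,  u(4) = 5,  u(5) = 2,  u(6) = 1.
The sequence repeats with period 6.
So u(368) = u(0 + ((368-0) mod 6)) = u(2) = 15.

15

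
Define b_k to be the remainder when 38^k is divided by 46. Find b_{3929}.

We have b_0 = 1,  b_1 = 38,  b_2 = 18,  b_3 = 40,  b_4 = 2,  b_5 = 30,  b_6 = 36,  b_7 = 34,  b_8 = 4,  b_9 = 14,  b_{10} = 26,  b_{11} = 22,  b_{12} = 8,  b_{13} = 28,  b_{14} = 6,  b_{15} = 44,  b_{16} = 16,  b_{17} = 10,  b_{18} = 12,  b_{19} = 42,  b_{20} = 32,  b_{21} = 20,  b_{22} = 24,  b_{23} = 38.
Since b_{23} = b_1 = 38, the sequence is eventually periodic: after a pre-period of length 1 it cycles with period 22.
For k ≥ 1, b_k depends only on (k - 1) mod 22. (3929 - 1) mod 22 = 12, so b_{3929} = b_{13} = 28.

28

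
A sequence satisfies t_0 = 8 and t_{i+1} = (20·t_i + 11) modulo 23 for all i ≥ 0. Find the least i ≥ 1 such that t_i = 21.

t_0 = 8; t_1 = 10; t_2 = 4; t_3 = 22; t_4 = 14; t_5 = 15; t_6 = 12; t_7 = 21; t_8 = 17; t_9 = 6; t_{10} = 16; t_{11} = 9; t_{12} = 7; t_{13} = 13; t_{14} = 18; t_{15} = 3; t_{16} = 2; t_{17} = 5; t_{18} = 19; t_{19} = 0; t_{20} = 11; t_{21} = 1; t_{22} = 8.
The sequence repeats with period 22.
The value 21 first appears (with i ≥ 1) at t_7.

7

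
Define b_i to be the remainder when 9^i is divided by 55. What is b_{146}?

31

b_1 = 9; b_2 = 26; b_3 = 14; b_4 = 16; b_5 = 34; b_6 = 31; b_7 = 4; b_8 = 36; b_9 = 49; b_{10} = 1; b_{11} = 9.
The sequence repeats with period 10.
So b_{146} = b_{1 + ((146-1) mod 10)} = b_6 = 31.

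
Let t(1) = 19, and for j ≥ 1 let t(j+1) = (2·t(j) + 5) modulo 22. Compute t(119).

1

Computing terms: t(1) = 19; t(2) = 21; t(3) = 3; t(4) = 11; t(5) = 5; t(6) = 15; t(7) = 13; t(8) = 9; t(9) = 1; t(10) = 7; t(11) = 19.
Since t(11) = t(1) = 19, the sequence is periodic with period 10.
So t(119) = t(1 + ((119-1) mod 10)) = t(9) = 1.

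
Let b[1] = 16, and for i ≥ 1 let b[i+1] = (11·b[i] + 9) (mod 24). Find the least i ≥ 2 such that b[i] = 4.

3

b[1] = 16,  b[2] = 17,  b[3] = 4,  b[4] = 5,  b[5] = 16.
The sequence repeats with period 4.
The value 4 first appears (with i ≥ 2) at b[3].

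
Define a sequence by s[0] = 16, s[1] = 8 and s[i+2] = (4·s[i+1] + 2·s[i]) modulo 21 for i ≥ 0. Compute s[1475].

5

We have s[0] = 16,  s[1] = 8,  s[2] = 1,  s[3] = 20,  s[4] = 19,  s[5] = 11,  s[6] = 19,  s[7] = 14,  s[8] = 10,  s[9] = 5,  s[10] = 19,  s[11] = 2,  s[12] = 4,  s[13] = 20,  s[14] = 4,  s[15] = 14,  s[16] = 1,  s[17] = 11,  s[18] = 4,  s[19] = 17,  s[20] = 13,  s[21] = 2,  s[22] = 13,  s[23] = 14,  s[24] = 19,  s[25] = 20,  s[26] = 13,  s[27] = 8,  s[28] = 16,  s[29] = 17,  s[30] = 16,  s[31] = 14,  s[32] = 4,  s[33] = 2,  s[34] = 16,  s[35] = 5,  s[36] = 10,  s[37] = 8,  s[38] = 10,  s[39] = 14,  s[40] = 13,  s[41] = 17,  s[42] = 10,  s[43] = 11,  s[44] = 1,  s[45] = 5,  s[46] = 1,  s[47] = 14,  s[48] = 16,  s[49] = 8.
Since (s[48], s[49]) = (s[0], s[1]) = (16, 8) (two consecutive terms determine the rest), the sequence is periodic with period 48.
(1475 - 0) mod 48 = 35, so s[1475] = s[35] = 5.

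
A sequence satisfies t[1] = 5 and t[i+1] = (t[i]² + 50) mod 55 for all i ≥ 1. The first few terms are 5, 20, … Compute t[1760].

Listing terms: t[1] = 5,  t[2] = 20,  t[3] = 10,  t[4] = 40,  t[5] = 0,  t[6] = 50,  t[7] = 20.
Since t[7] = t[2] = 20, the sequence is eventually periodic: after a pre-period of length 1 it cycles with period 5.
For i ≥ 2, t[i] depends only on (i - 2) mod 5. (1760 - 2) mod 5 = 3, so t[1760] = t[5] = 0.

0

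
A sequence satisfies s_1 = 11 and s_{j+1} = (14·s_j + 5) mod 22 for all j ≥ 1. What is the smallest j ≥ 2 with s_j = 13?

Computing terms: s_1 = 11,  s_2 = 5,  s_3 = 9,  s_4 = 21,  s_5 = 13,  s_6 = 11.
The sequence repeats with period 5.
The value 13 first appears (with j ≥ 2) at s_5.

5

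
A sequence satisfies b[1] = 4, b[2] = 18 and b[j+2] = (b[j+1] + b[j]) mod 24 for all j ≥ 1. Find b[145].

Listing terms: b[1] = 4; b[2] = 18; b[3] = 22; b[4] = 16; b[5] = 14; b[6] = 6; b[7] = 20; b[8] = 2; b[9] = 22; b[10] = 0; b[11] = 22; b[12] = 22; b[13] = 20; b[14] = 18; b[15] = 14; b[16] = 8; b[17] = 22; b[18] = 6; b[19] = 4; b[20] = 10; b[21] = 14; b[22] = 0; b[23] = 14; b[24] = 14; b[25] = 4; b[26] = 18.
Since (b[25], b[26]) = (b[1], b[2]) = (4, 18) (two consecutive terms determine the rest), the sequence is periodic with period 24.
So b[145] = b[1 + ((145-1) mod 24)] = b[1] = 4.

4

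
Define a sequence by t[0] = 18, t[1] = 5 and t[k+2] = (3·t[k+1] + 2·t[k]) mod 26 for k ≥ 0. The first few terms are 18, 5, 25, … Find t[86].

Computing terms: t[0] = 18; t[1] = 5; t[2] = 25; t[3] = 7; t[4] = 19; t[5] = 19; t[6] = 17; t[7] = 11; t[8] = 15; t[9] = 15; t[10] = 23; t[11] = 21; t[12] = 5; t[13] = 5; t[14] = 25.
Since (t[13], t[14]) = (t[1], t[2]) = (5, 25) (two consecutive terms determine the rest), the sequence is eventually periodic: after a pre-period of length 1 it cycles with period 12.
For k ≥ 1, t[k] depends only on (k - 1) mod 12. (86 - 1) mod 12 = 1, so t[86] = t[2] = 25.

25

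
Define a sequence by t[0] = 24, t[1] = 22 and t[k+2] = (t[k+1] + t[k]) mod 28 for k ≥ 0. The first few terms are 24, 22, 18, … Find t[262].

We have t[0] = 24; t[1] = 22; t[2] = 18; t[3] = 12; t[4] = 2; t[5] = 14; t[6] = 16; t[7] = 2; t[8] = 18; t[9] = 20; t[10] = 10; t[11] = 2; t[12] = 12; t[13] = 14; t[14] = 26; t[15] = 12; t[16] = 10; t[17] = 22; t[18] = 4; t[19] = 26; t[20] = 2; t[21] = 0; t[22] = 2; t[23] = 2; t[24] = 4; t[25] = 6; t[26] = 10; t[27] = 16; t[28] = 26; t[29] = 14; t[30] = 12; t[31] = 26; t[32] = 10; t[33] = 8; t[34] = 18; t[35] = 26; t[36] = 16; t[37] = 14; t[38] = 2; t[39] = 16; t[40] = 18; t[41] = 6; t[42] = 24; t[43] = 2; t[44] = 26; t[45] = 0; t[46] = 26; t[47] = 26; t[48] = 24; t[49] = 22.
The sequence repeats with period 48.
So t[262] = t[0 + ((262-0) mod 48)] = t[22] = 2.

2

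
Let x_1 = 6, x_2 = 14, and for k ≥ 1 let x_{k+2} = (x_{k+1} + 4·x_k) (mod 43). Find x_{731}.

27

We have x_1 = 6; x_2 = 14; x_3 = 38; x_4 = 8; x_5 = 31; x_6 = 20; x_7 = 15; x_8 = 9; x_9 = 26; x_{10} = 19; x_{11} = 37; x_{12} = 27; x_{13} = 3; x_{14} = 25; x_{15} = 37; x_{16} = 8; x_{17} = 27; x_{18} = 16; x_{19} = 38; x_{20} = 16; x_{21} = 39; x_{22} = 17; x_{23} = 1; x_{24} = 26; x_{25} = 30; x_{26} = 5; x_{27} = 39; x_{28} = 16; x_{29} = 0; x_{30} = 21; x_{31} = 21; x_{32} = 19; x_{33} = 17; x_{34} = 7; x_{35} = 32; x_{36} = 17; x_{37} = 16; x_{38} = 41; x_{39} = 19; x_{40} = 11; x_{41} = 1; x_{42} = 2; x_{43} = 6; x_{44} = 14.
The sequence repeats with period 42.
So x_{731} = x_{1 + ((731-1) mod 42)} = x_{17} = 27.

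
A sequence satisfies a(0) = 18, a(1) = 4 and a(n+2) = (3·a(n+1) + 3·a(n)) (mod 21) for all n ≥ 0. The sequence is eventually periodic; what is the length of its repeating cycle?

a(0) = 18; a(1) = 4; a(2) = 3; a(3) = 0; a(4) = 9; a(5) = 6; a(6) = 3; a(7) = 6; a(8) = 6; a(9) = 15; a(10) = 0; a(11) = 3; a(12) = 9; a(13) = 15; a(14) = 9; a(15) = 9; a(16) = 12; a(17) = 0; a(18) = 15; a(19) = 3; a(20) = 12; a(21) = 3; a(22) = 3; a(23) = 18; a(24) = 0; a(25) = 12; a(26) = 15; a(27) = 18; a(28) = 15; a(29) = 15; a(30) = 6; a(31) = 0; a(32) = 18; a(33) = 12; a(34) = 6; a(35) = 12; a(36) = 12; a(37) = 9; a(38) = 0; a(39) = 6; a(40) = 18; a(41) = 9; a(42) = 18; a(43) = 18; a(44) = 3; a(45) = 0.
Since (a(44), a(45)) = (a(2), a(3)) = (3, 0) (two consecutive terms determine the rest), the sequence is eventually periodic: after a pre-period of length 2 it cycles with period 42.

42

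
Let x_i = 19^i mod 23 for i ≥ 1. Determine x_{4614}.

Computing terms: x_1 = 19,  x_2 = 16,  x_3 = 5,  x_4 = 3,  x_5 = 11,  x_6 = 2,  x_7 = 15,  x_8 = 9,  x_9 = 10,  x_{10} = 6,  x_{11} = 22,  x_{12} = 4,  x_{13} = 7,  x_{14} = 18,  x_{15} = 20,  x_{16} = 12,  x_{17} = 21,  x_{18} = 8,  x_{19} = 14,  x_{20} = 13,  x_{21} = 17,  x_{22} = 1,  x_{23} = 19.
Since x_{23} = x_1 = 19, the sequence is periodic with period 22.
(4614 - 1) mod 22 = 15, so x_{4614} = x_{16} = 12.

12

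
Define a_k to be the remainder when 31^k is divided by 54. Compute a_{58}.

a_0 = 1; a_1 = 31; a_2 = 43; a_3 = 37; a_4 = 13; a_5 = 25; a_6 = 19; a_7 = 49; a_8 = 7; a_9 = 1.
The sequence repeats with period 9.
So a_{58} = a_{0 + ((58-0) mod 9)} = a_4 = 13.

13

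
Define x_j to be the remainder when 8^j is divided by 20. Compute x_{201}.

8

Computing terms: x_1 = 8,  x_2 = 4,  x_3 = 12,  x_4 = 16,  x_5 = 8.
Since x_5 = x_1 = 8, the sequence is periodic with period 4.
(201 - 1) mod 4 = 0, so x_{201} = x_1 = 8.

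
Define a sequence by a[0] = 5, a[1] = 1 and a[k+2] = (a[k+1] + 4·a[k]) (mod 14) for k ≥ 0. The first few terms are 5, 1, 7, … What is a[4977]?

11

a[0] = 5; a[1] = 1; a[2] = 7; a[3] = 11; a[4] = 11; a[5] = 13; a[6] = 1; a[7] = 11; a[8] = 1; a[9] = 3; a[10] = 7; a[11] = 5; a[12] = 5; a[13] = 11; a[14] = 3; a[15] = 5; a[16] = 3; a[17] = 9; a[18] = 7; a[19] = 1; a[20] = 1; a[21] = 5; a[22] = 9; a[23] = 1; a[24] = 9; a[25] = 13; a[26] = 7; a[27] = 3; a[28] = 3; a[29] = 1; a[30] = 13; a[31] = 3; a[32] = 13; a[33] = 11; a[34] = 7; a[35] = 9; a[36] = 9; a[37] = 3; a[38] = 11; a[39] = 9; a[40] = 11; a[41] = 5; a[42] = 7; a[43] = 13; a[44] = 13; a[45] = 9; a[46] = 5; a[47] = 13; a[48] = 5; a[49] = 1.
The sequence repeats with period 48.
(4977 - 0) mod 48 = 33, so a[4977] = a[33] = 11.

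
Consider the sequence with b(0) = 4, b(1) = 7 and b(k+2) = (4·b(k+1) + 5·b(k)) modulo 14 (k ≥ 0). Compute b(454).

0

Listing terms: b(0) = 4, b(1) = 7, b(2) = 6, b(3) = 3, b(4) = 0, b(5) = 1, b(6) = 4, b(7) = 7.
Since (b(6), b(7)) = (b(0), b(1)) = (4, 7) (two consecutive terms determine the rest), the sequence is periodic with period 6.
(454 - 0) mod 6 = 4, so b(454) = b(4) = 0.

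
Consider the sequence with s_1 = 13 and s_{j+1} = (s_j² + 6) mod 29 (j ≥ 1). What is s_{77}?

15

Computing terms: s_1 = 13; s_2 = 1; s_3 = 7; s_4 = 26; s_5 = 15; s_6 = 28; s_7 = 7.
Since s_7 = s_3 = 7, the sequence is eventually periodic: after a pre-period of length 2 it cycles with period 4.
For j ≥ 3, s_j depends only on (j - 3) mod 4. (77 - 3) mod 4 = 2, so s_{77} = s_5 = 15.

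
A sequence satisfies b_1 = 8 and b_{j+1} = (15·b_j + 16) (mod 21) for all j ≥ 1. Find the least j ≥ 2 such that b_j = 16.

5

Listing terms: b_1 = 8,  b_2 = 10,  b_3 = 19,  b_4 = 7,  b_5 = 16,  b_6 = 4,  b_7 = 13,  b_8 = 1,  b_9 = 10.
Since b_9 = b_2 = 10, the sequence is eventually periodic: after a pre-period of length 1 it cycles with period 7.
The value 16 first appears (with j ≥ 2) at b_5.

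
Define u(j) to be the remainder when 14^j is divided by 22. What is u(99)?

4

Computing terms: u(0) = 1; u(1) = 14; u(2) = 20; u(3) = 16; u(4) = 4; u(5) = 12; u(6) = 14.
Since u(6) = u(1) = 14, the sequence is eventually periodic: after a pre-period of length 1 it cycles with period 5.
For j ≥ 1, u(j) depends only on (j - 1) mod 5. (99 - 1) mod 5 = 3, so u(99) = u(4) = 4.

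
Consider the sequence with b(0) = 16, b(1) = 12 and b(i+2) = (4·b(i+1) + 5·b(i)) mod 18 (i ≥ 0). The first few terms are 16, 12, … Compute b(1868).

8

Listing terms: b(0) = 16; b(1) = 12; b(2) = 2; b(3) = 14; b(4) = 12; b(5) = 10; b(6) = 10; b(7) = 0; b(8) = 14; b(9) = 2; b(10) = 6; b(11) = 16; b(12) = 4; b(13) = 6; b(14) = 8; b(15) = 8; b(16) = 0; b(17) = 4; b(18) = 16; b(19) = 12.
The sequence repeats with period 18.
So b(1868) = b(0 + ((1868-0) mod 18)) = b(14) = 8.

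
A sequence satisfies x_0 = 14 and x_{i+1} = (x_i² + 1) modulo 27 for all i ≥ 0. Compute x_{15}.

x_0 = 14, x_1 = 8, x_2 = 11, x_3 = 14.
Since x_3 = x_0 = 14, the sequence is periodic with period 3.
So x_{15} = x_{0 + ((15-0) mod 3)} = x_0 = 14.

14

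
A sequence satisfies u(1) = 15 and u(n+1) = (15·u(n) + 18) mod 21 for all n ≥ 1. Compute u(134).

We have u(1) = 15,  u(2) = 12,  u(3) = 9,  u(4) = 6,  u(5) = 3,  u(6) = 0,  u(7) = 18,  u(8) = 15.
Since u(8) = u(1) = 15, the sequence is periodic with period 7.
(134 - 1) mod 7 = 0, so u(134) = u(1) = 15.

15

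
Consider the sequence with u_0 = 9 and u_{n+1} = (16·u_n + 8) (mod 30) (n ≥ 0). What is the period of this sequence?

We have u_0 = 9; u_1 = 2; u_2 = 10; u_3 = 18; u_4 = 26; u_5 = 4; u_6 = 12; u_7 = 20; u_8 = 28; u_9 = 6; u_{10} = 14; u_{11} = 22; u_{12} = 0; u_{13} = 8; u_{14} = 16; u_{15} = 24; u_{16} = 2.
Since u_{16} = u_1 = 2, the sequence is eventually periodic: after a pre-period of length 1 it cycles with period 15.

15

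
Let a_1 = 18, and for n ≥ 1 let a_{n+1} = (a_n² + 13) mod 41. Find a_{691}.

Computing terms: a_1 = 18,  a_2 = 9,  a_3 = 12,  a_4 = 34,  a_5 = 21,  a_6 = 3,  a_7 = 22,  a_8 = 5,  a_9 = 38,  a_{10} = 22.
Since a_{10} = a_7 = 22, the sequence is eventually periodic: after a pre-period of length 6 it cycles with period 3.
For n ≥ 7, a_n depends only on (n - 7) mod 3. (691 - 7) mod 3 = 0, so a_{691} = a_7 = 22.

22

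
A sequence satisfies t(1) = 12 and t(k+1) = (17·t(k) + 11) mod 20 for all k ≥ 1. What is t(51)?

Listing terms: t(1) = 12,  t(2) = 15,  t(3) = 6,  t(4) = 13,  t(5) = 12.
The sequence repeats with period 4.
So t(51) = t(1 + ((51-1) mod 4)) = t(3) = 6.

6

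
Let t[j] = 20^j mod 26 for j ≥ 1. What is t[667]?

6

Computing terms: t[1] = 20, t[2] = 10, t[3] = 18, t[4] = 22, t[5] = 24, t[6] = 12, t[7] = 6, t[8] = 16, t[9] = 8, t[10] = 4, t[11] = 2, t[12] = 14, t[13] = 20.
The sequence repeats with period 12.
(667 - 1) mod 12 = 6, so t[667] = t[7] = 6.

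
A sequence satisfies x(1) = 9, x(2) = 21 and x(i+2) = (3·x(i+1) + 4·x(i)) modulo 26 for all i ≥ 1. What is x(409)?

We have x(1) = 9; x(2) = 21; x(3) = 21; x(4) = 17; x(5) = 5; x(6) = 5; x(7) = 9; x(8) = 21.
The sequence repeats with period 6.
So x(409) = x(1 + ((409-1) mod 6)) = x(1) = 9.

9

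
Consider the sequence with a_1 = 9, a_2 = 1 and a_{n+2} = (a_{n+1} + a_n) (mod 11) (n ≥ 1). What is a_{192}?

1

a_1 = 9, a_2 = 1, a_3 = 10, a_4 = 0, a_5 = 10, a_6 = 10, a_7 = 9, a_8 = 8, a_9 = 6, a_{10} = 3, a_{11} = 9, a_{12} = 1.
The sequence repeats with period 10.
So a_{192} = a_{1 + ((192-1) mod 10)} = a_2 = 1.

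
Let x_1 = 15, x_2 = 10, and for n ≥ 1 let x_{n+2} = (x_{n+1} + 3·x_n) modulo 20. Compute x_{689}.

10

x_1 = 15,  x_2 = 10,  x_3 = 15,  x_4 = 5,  x_5 = 10,  x_6 = 5,  x_7 = 15,  x_8 = 10.
The sequence repeats with period 6.
So x_{689} = x_{1 + ((689-1) mod 6)} = x_5 = 10.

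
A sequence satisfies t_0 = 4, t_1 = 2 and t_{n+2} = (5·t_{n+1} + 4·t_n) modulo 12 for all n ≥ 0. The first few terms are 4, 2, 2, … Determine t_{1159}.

We have t_0 = 4; t_1 = 2; t_2 = 2; t_3 = 6; t_4 = 2; t_5 = 10; t_6 = 10; t_7 = 6; t_8 = 10; t_9 = 2; t_{10} = 2.
Since (t_9, t_{10}) = (t_1, t_2) = (2, 2) (two consecutive terms determine the rest), the sequence is eventually periodic: after a pre-period of length 1 it cycles with period 8.
For n ≥ 1, t_n depends only on (n - 1) mod 8. (1159 - 1) mod 8 = 6, so t_{1159} = t_7 = 6.

6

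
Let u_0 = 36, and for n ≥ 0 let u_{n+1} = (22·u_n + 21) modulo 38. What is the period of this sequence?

18

We have u_0 = 36; u_1 = 15; u_2 = 9; u_3 = 29; u_4 = 13; u_5 = 3; u_6 = 11; u_7 = 35; u_8 = 31; u_9 = 19; u_{10} = 21; u_{11} = 27; u_{12} = 7; u_{13} = 23; u_{14} = 33; u_{15} = 25; u_{16} = 1; u_{17} = 5; u_{18} = 17; u_{19} = 15.
Since u_{19} = u_1 = 15, the sequence is eventually periodic: after a pre-period of length 1 it cycles with period 18.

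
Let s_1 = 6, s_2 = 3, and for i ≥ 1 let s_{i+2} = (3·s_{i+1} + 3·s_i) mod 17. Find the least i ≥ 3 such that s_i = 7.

s_1 = 6, s_2 = 3, s_3 = 10, s_4 = 5, s_5 = 11, s_6 = 14, s_7 = 7, s_8 = 12, s_9 = 6, s_{10} = 3.
The sequence repeats with period 8.
The value 7 first appears (with i ≥ 3) at s_7.

7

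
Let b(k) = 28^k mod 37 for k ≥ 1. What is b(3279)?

b(1) = 28, b(2) = 7, b(3) = 11, b(4) = 12, b(5) = 3, b(6) = 10, b(7) = 21, b(8) = 33, b(9) = 36, b(10) = 9, b(11) = 30, b(12) = 26, b(13) = 25, b(14) = 34, b(15) = 27, b(16) = 16, b(17) = 4, b(18) = 1, b(19) = 28.
The sequence repeats with period 18.
(3279 - 1) mod 18 = 2, so b(3279) = b(3) = 11.

11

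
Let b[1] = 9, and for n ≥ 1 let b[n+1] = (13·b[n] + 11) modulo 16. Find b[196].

Listing terms: b[1] = 9; b[2] = 0; b[3] = 11; b[4] = 10; b[5] = 13; b[6] = 4; b[7] = 15; b[8] = 14; b[9] = 1; b[10] = 8; b[11] = 3; b[12] = 2; b[13] = 5; b[14] = 12; b[15] = 7; b[16] = 6; b[17] = 9.
Since b[17] = b[1] = 9, the sequence is periodic with period 16.
(196 - 1) mod 16 = 3, so b[196] = b[4] = 10.

10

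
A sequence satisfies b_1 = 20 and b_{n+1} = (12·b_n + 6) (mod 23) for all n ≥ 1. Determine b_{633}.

b_1 = 20; b_2 = 16; b_3 = 14; b_4 = 13; b_5 = 1; b_6 = 18; b_7 = 15; b_8 = 2; b_9 = 7; b_{10} = 21; b_{11} = 5; b_{12} = 20.
The sequence repeats with period 11.
So b_{633} = b_{1 + ((633-1) mod 11)} = b_6 = 18.

18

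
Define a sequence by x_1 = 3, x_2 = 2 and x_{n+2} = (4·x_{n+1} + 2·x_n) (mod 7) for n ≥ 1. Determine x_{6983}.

Computing terms: x_1 = 3; x_2 = 2; x_3 = 0; x_4 = 4; x_5 = 2; x_6 = 2; x_7 = 5; x_8 = 3; x_9 = 1; x_{10} = 3; x_{11} = 0; x_{12} = 6; x_{13} = 3; x_{14} = 3; x_{15} = 4; x_{16} = 1; x_{17} = 5; x_{18} = 1; x_{19} = 0; x_{20} = 2; x_{21} = 1; x_{22} = 1; x_{23} = 6; x_{24} = 5; x_{25} = 4; x_{26} = 5; x_{27} = 0; x_{28} = 3; x_{29} = 5; x_{30} = 5; x_{31} = 2; x_{32} = 4; x_{33} = 6; x_{34} = 4; x_{35} = 0; x_{36} = 1; x_{37} = 4; x_{38} = 4; x_{39} = 3; x_{40} = 6; x_{41} = 2; x_{42} = 6; x_{43} = 0; x_{44} = 5; x_{45} = 6; x_{46} = 6; x_{47} = 1; x_{48} = 2; x_{49} = 3; x_{50} = 2.
Since (x_{49}, x_{50}) = (x_1, x_2) = (3, 2) (two consecutive terms determine the rest), the sequence is periodic with period 48.
So x_{6983} = x_{1 + ((6983-1) mod 48)} = x_{23} = 6.

6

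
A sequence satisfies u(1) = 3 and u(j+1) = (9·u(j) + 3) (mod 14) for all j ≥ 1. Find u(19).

3

Computing terms: u(1) = 3,  u(2) = 2,  u(3) = 7,  u(4) = 10,  u(5) = 9,  u(6) = 0,  u(7) = 3.
The sequence repeats with period 6.
(19 - 1) mod 6 = 0, so u(19) = u(1) = 3.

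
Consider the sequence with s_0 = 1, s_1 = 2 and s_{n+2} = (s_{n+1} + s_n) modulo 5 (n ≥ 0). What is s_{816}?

Listing terms: s_0 = 1,  s_1 = 2,  s_2 = 3,  s_3 = 0,  s_4 = 3,  s_5 = 3,  s_6 = 1,  s_7 = 4,  s_8 = 0,  s_9 = 4,  s_{10} = 4,  s_{11} = 3,  s_{12} = 2,  s_{13} = 0,  s_{14} = 2,  s_{15} = 2,  s_{16} = 4,  s_{17} = 1,  s_{18} = 0,  s_{19} = 1,  s_{20} = 1,  s_{21} = 2.
The sequence repeats with period 20.
So s_{816} = s_{0 + ((816-0) mod 20)} = s_{16} = 4.

4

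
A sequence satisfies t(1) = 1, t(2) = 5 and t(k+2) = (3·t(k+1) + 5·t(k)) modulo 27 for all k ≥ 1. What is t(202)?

We have t(1) = 1,  t(2) = 5,  t(3) = 20,  t(4) = 4,  t(5) = 4,  t(6) = 5,  t(7) = 8,  t(8) = 22,  t(9) = 25,  t(10) = 23,  t(11) = 5,  t(12) = 22,  t(13) = 10,  t(14) = 5,  t(15) = 11,  t(16) = 4,  t(17) = 13,  t(18) = 5,  t(19) = 26,  t(20) = 22,  t(21) = 7,  t(22) = 23,  t(23) = 23,  t(24) = 22,  t(25) = 19,  t(26) = 5,  t(27) = 2,  t(28) = 4,  t(29) = 22,  t(30) = 5,  t(31) = 17,  t(32) = 22,  t(33) = 16,  t(34) = 23,  t(35) = 14,  t(36) = 22,  t(37) = 1,  t(38) = 5.
The sequence repeats with period 36.
So t(202) = t(1 + ((202-1) mod 36)) = t(22) = 23.

23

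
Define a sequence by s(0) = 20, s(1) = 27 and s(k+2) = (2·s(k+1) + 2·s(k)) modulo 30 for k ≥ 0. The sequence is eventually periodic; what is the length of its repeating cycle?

Listing terms: s(0) = 20; s(1) = 27; s(2) = 4; s(3) = 2; s(4) = 12; s(5) = 28; s(6) = 20; s(7) = 6; s(8) = 22; s(9) = 26; s(10) = 6; s(11) = 4; s(12) = 20; s(13) = 18; s(14) = 16; s(15) = 8; s(16) = 18; s(17) = 22; s(18) = 20; s(19) = 24; s(20) = 28; s(21) = 14; s(22) = 24; s(23) = 16; s(24) = 20; s(25) = 12; s(26) = 4; s(27) = 2.
Since (s(26), s(27)) = (s(2), s(3)) = (4, 2) (two consecutive terms determine the rest), the sequence is eventually periodic: after a pre-period of length 2 it cycles with period 24.

24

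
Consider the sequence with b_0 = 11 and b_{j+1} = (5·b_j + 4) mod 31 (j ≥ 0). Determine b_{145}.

28

We have b_0 = 11, b_1 = 28, b_2 = 20, b_3 = 11.
The sequence repeats with period 3.
(145 - 0) mod 3 = 1, so b_{145} = b_1 = 28.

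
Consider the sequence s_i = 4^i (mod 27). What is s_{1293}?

We have s_1 = 4, s_2 = 16, s_3 = 10, s_4 = 13, s_5 = 25, s_6 = 19, s_7 = 22, s_8 = 7, s_9 = 1, s_{10} = 4.
The sequence repeats with period 9.
(1293 - 1) mod 9 = 5, so s_{1293} = s_6 = 19.

19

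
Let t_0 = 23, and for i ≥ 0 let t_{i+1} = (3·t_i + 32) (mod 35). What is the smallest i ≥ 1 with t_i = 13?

Computing terms: t_0 = 23, t_1 = 31, t_2 = 20, t_3 = 22, t_4 = 28, t_5 = 11, t_6 = 30, t_7 = 17, t_8 = 13, t_9 = 1, t_{10} = 0, t_{11} = 32, t_{12} = 23.
Since t_{12} = t_0 = 23, the sequence is periodic with period 12.
The value 13 first appears (with i ≥ 1) at t_8.

8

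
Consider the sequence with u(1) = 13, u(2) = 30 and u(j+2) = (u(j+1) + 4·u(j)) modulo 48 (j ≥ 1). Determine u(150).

42

We have u(1) = 13, u(2) = 30, u(3) = 34, u(4) = 10, u(5) = 2, u(6) = 42, u(7) = 2, u(8) = 26, u(9) = 34, u(10) = 42, u(11) = 34, u(12) = 10.
Since (u(11), u(12)) = (u(3), u(4)) = (34, 10) (two consecutive terms determine the rest), the sequence is eventually periodic: after a pre-period of length 2 it cycles with period 8.
For j ≥ 3, u(j) depends only on (j - 3) mod 8. (150 - 3) mod 8 = 3, so u(150) = u(6) = 42.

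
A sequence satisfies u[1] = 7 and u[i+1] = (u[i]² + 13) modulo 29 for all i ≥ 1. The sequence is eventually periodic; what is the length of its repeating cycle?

Listing terms: u[1] = 7; u[2] = 4; u[3] = 0; u[4] = 13; u[5] = 8; u[6] = 19; u[7] = 26; u[8] = 22; u[9] = 4.
Since u[9] = u[2] = 4, the sequence is eventually periodic: after a pre-period of length 1 it cycles with period 7.

7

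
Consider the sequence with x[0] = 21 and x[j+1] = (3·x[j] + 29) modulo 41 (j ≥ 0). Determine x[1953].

x[0] = 21, x[1] = 10, x[2] = 18, x[3] = 1, x[4] = 32, x[5] = 2, x[6] = 35, x[7] = 11, x[8] = 21.
Since x[8] = x[0] = 21, the sequence is periodic with period 8.
(1953 - 0) mod 8 = 1, so x[1953] = x[1] = 10.

10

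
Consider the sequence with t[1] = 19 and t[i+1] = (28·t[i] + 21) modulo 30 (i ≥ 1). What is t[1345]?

19

We have t[1] = 19, t[2] = 13, t[3] = 25, t[4] = 1, t[5] = 19.
Since t[5] = t[1] = 19, the sequence is periodic with period 4.
(1345 - 1) mod 4 = 0, so t[1345] = t[1] = 19.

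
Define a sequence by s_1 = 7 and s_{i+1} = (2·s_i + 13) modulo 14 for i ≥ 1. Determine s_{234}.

We have s_1 = 7; s_2 = 13; s_3 = 11; s_4 = 7.
The sequence repeats with period 3.
(234 - 1) mod 3 = 2, so s_{234} = s_3 = 11.

11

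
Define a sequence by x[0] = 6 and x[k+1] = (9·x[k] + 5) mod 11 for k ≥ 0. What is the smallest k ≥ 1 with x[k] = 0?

We have x[0] = 6,  x[1] = 4,  x[2] = 8,  x[3] = 0,  x[4] = 5,  x[5] = 6.
Since x[5] = x[0] = 6, the sequence is periodic with period 5.
The value 0 first appears (with k ≥ 1) at x[3].

3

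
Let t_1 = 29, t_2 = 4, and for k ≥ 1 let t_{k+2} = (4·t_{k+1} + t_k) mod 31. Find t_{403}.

We have t_1 = 29, t_2 = 4, t_3 = 14, t_4 = 29, t_5 = 6, t_6 = 22, t_7 = 1, t_8 = 26, t_9 = 12, t_{10} = 12, t_{11} = 29, t_{12} = 4.
Since (t_{11}, t_{12}) = (t_1, t_2) = (29, 4) (two consecutive terms determine the rest), the sequence is periodic with period 10.
So t_{403} = t_{1 + ((403-1) mod 10)} = t_3 = 14.

14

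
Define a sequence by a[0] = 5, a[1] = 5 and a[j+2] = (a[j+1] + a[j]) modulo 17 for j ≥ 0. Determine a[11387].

Listing terms: a[0] = 5; a[1] = 5; a[2] = 10; a[3] = 15; a[4] = 8; a[5] = 6; a[6] = 14; a[7] = 3; a[8] = 0; a[9] = 3; a[10] = 3; a[11] = 6; a[12] = 9; a[13] = 15; a[14] = 7; a[15] = 5; a[16] = 12; a[17] = 0; a[18] = 12; a[19] = 12; a[20] = 7; a[21] = 2; a[22] = 9; a[23] = 11; a[24] = 3; a[25] = 14; a[26] = 0; a[27] = 14; a[28] = 14; a[29] = 11; a[30] = 8; a[31] = 2; a[32] = 10; a[33] = 12; a[34] = 5; a[35] = 0; a[36] = 5; a[37] = 5.
Since (a[36], a[37]) = (a[0], a[1]) = (5, 5) (two consecutive terms determine the rest), the sequence is periodic with period 36.
(11387 - 0) mod 36 = 11, so a[11387] = a[11] = 6.

6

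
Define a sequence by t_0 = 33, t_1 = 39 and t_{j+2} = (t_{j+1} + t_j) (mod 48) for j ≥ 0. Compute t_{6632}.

Computing terms: t_0 = 33; t_1 = 39; t_2 = 24; t_3 = 15; t_4 = 39; t_5 = 6; t_6 = 45; t_7 = 3; t_8 = 0; t_9 = 3; t_{10} = 3; t_{11} = 6; t_{12} = 9; t_{13} = 15; t_{14} = 24; t_{15} = 39; t_{16} = 15; t_{17} = 6; t_{18} = 21; t_{19} = 27; t_{20} = 0; t_{21} = 27; t_{22} = 27; t_{23} = 6; t_{24} = 33; t_{25} = 39.
Since (t_{24}, t_{25}) = (t_0, t_1) = (33, 39) (two consecutive terms determine the rest), the sequence is periodic with period 24.
So t_{6632} = t_{0 + ((6632-0) mod 24)} = t_8 = 0.

0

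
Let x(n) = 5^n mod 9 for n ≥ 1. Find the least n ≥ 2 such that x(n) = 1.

6

We have x(1) = 5; x(2) = 7; x(3) = 8; x(4) = 4; x(5) = 2; x(6) = 1; x(7) = 5.
The sequence repeats with period 6.
The value 1 first appears (with n ≥ 2) at x(6).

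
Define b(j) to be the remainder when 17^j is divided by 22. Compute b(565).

Listing terms: b(0) = 1, b(1) = 17, b(2) = 3, b(3) = 7, b(4) = 9, b(5) = 21, b(6) = 5, b(7) = 19, b(8) = 15, b(9) = 13, b(10) = 1.
Since b(10) = b(0) = 1, the sequence is periodic with period 10.
(565 - 0) mod 10 = 5, so b(565) = b(5) = 21.

21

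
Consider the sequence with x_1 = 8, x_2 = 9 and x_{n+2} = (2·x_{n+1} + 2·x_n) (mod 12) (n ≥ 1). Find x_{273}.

Computing terms: x_1 = 8, x_2 = 9, x_3 = 10, x_4 = 2, x_5 = 0, x_6 = 4, x_7 = 8, x_8 = 0, x_9 = 4.
Since (x_8, x_9) = (x_5, x_6) = (0, 4) (two consecutive terms determine the rest), the sequence is eventually periodic: after a pre-period of length 4 it cycles with period 3.
For n ≥ 5, x_n depends only on (n - 5) mod 3. (273 - 5) mod 3 = 1, so x_{273} = x_6 = 4.

4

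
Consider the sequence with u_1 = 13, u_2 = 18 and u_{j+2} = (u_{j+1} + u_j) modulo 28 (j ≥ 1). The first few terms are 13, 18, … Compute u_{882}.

We have u_1 = 13,  u_2 = 18,  u_3 = 3,  u_4 = 21,  u_5 = 24,  u_6 = 17,  u_7 = 13,  u_8 = 2,  u_9 = 15,  u_{10} = 17,  u_{11} = 4,  u_{12} = 21,  u_{13} = 25,  u_{14} = 18,  u_{15} = 15,  u_{16} = 5,  u_{17} = 20,  u_{18} = 25,  u_{19} = 17,  u_{20} = 14,  u_{21} = 3,  u_{22} = 17,  u_{23} = 20,  u_{24} = 9,  u_{25} = 1,  u_{26} = 10,  u_{27} = 11,  u_{28} = 21,  u_{29} = 4,  u_{30} = 25,  u_{31} = 1,  u_{32} = 26,  u_{33} = 27,  u_{34} = 25,  u_{35} = 24,  u_{36} = 21,  u_{37} = 17,  u_{38} = 10,  u_{39} = 27,  u_{40} = 9,  u_{41} = 8,  u_{42} = 17,  u_{43} = 25,  u_{44} = 14,  u_{45} = 11,  u_{46} = 25,  u_{47} = 8,  u_{48} = 5,  u_{49} = 13,  u_{50} = 18.
Since (u_{49}, u_{50}) = (u_1, u_2) = (13, 18) (two consecutive terms determine the rest), the sequence is periodic with period 48.
(882 - 1) mod 48 = 17, so u_{882} = u_{18} = 25.

25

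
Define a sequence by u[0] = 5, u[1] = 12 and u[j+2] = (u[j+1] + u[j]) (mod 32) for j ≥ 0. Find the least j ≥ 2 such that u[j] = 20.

We have u[0] = 5; u[1] = 12; u[2] = 17; u[3] = 29; u[4] = 14; u[5] = 11; u[6] = 25; u[7] = 4; u[8] = 29; u[9] = 1; u[10] = 30; u[11] = 31; u[12] = 29; u[13] = 28; u[14] = 25; u[15] = 21; u[16] = 14; u[17] = 3; u[18] = 17; u[19] = 20; u[20] = 5; u[21] = 25; u[22] = 30; u[23] = 23; u[24] = 21; u[25] = 12; u[26] = 1; u[27] = 13; u[28] = 14; u[29] = 27; u[30] = 9; u[31] = 4; u[32] = 13; u[33] = 17; u[34] = 30; u[35] = 15; u[36] = 13; u[37] = 28; u[38] = 9; u[39] = 5; u[40] = 14; u[41] = 19; u[42] = 1; u[43] = 20; u[44] = 21; u[45] = 9; u[46] = 30; u[47] = 7; u[48] = 5; u[49] = 12.
The sequence repeats with period 48.
The value 20 first appears (with j ≥ 2) at u[19].

19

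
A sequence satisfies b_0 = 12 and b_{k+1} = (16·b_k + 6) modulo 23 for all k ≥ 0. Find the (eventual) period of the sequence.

11

b_0 = 12; b_1 = 14; b_2 = 0; b_3 = 6; b_4 = 10; b_5 = 5; b_6 = 17; b_7 = 2; b_8 = 15; b_9 = 16; b_{10} = 9; b_{11} = 12.
Since b_{11} = b_0 = 12, the sequence is periodic with period 11.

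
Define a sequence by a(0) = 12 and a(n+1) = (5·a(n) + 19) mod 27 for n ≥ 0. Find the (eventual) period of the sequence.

18

Computing terms: a(0) = 12; a(1) = 25; a(2) = 9; a(3) = 10; a(4) = 15; a(5) = 13; a(6) = 3; a(7) = 7; a(8) = 0; a(9) = 19; a(10) = 6; a(11) = 22; a(12) = 21; a(13) = 16; a(14) = 18; a(15) = 1; a(16) = 24; a(17) = 4; a(18) = 12.
Since a(18) = a(0) = 12, the sequence is periodic with period 18.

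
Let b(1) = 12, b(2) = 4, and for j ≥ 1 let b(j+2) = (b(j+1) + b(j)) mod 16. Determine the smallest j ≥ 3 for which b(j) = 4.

4

Computing terms: b(1) = 12; b(2) = 4; b(3) = 0; b(4) = 4; b(5) = 4; b(6) = 8; b(7) = 12; b(8) = 4.
Since (b(7), b(8)) = (b(1), b(2)) = (12, 4) (two consecutive terms determine the rest), the sequence is periodic with period 6.
The value 4 first appears (with j ≥ 3) at b(4).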